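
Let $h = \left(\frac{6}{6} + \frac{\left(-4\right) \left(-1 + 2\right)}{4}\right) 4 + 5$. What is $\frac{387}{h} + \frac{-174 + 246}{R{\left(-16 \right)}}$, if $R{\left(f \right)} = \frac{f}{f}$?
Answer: $\frac{747}{5} \approx 149.4$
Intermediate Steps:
$R{\left(f \right)} = 1$
$h = 5$ ($h = \left(6 \cdot \frac{1}{6} + \left(-4\right) 1 \cdot \frac{1}{4}\right) 4 + 5 = \left(1 - 1\right) 4 + 5 = 0 \cdot 4 + 5 = 0 + 5 = 5$)
$\frac{387}{h} + \frac{-174 + 246}{R{\left(-16 \right)}} = \frac{387}{5} + \frac{-174 + 246}{1} = 387 \cdot \frac{1}{5} + 72 \cdot 1 = \frac{387}{5} + 72 = \frac{747}{5}$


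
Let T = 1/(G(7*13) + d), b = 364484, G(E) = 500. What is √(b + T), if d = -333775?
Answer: 3*√179929107041641/66655 ≈ 603.72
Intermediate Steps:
T = -1/333275 (T = 1/(500 - 333775) = 1/(-333275) = -1/333275 ≈ -3.0005e-6)
√(b + T) = √(364484 - 1/333275) = √(121473405099/333275) = 3*√179929107041641/66655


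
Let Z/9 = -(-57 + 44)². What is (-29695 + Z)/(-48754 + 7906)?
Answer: 1951/2553 ≈ 0.76420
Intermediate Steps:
Z = -1521 (Z = 9*(-(-57 + 44)²) = 9*(-1*(-13)²) = 9*(-1*169) = 9*(-169) = -1521)
(-29695 + Z)/(-48754 + 7906) = (-29695 - 1521)/(-48754 + 7906) = -31216/(-40848) = -31216*(-1/40848) = 1951/2553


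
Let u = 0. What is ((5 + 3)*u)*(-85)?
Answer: 0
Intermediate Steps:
((5 + 3)*u)*(-85) = ((5 + 3)*0)*(-85) = (8*0)*(-85) = 0*(-85) = 0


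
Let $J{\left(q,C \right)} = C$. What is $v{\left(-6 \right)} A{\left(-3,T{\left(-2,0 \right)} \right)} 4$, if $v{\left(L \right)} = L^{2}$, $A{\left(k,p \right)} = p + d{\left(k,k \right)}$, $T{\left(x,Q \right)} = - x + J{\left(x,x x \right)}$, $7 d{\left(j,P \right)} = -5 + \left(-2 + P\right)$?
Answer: $\frac{4608}{7} \approx 658.29$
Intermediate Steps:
$d{\left(j,P \right)} = -1 + \frac{P}{7}$ ($d{\left(j,P \right)} = \frac{-5 + \left(-2 + P\right)}{7} = \frac{-7 + P}{7} = -1 + \frac{P}{7}$)
$T{\left(x,Q \right)} = x^{2} - x$ ($T{\left(x,Q \right)} = - x + x x = - x + x^{2} = x^{2} - x$)
$A{\left(k,p \right)} = -1 + p + \frac{k}{7}$ ($A{\left(k,p \right)} = p + \left(-1 + \frac{k}{7}\right) = -1 + p + \frac{k}{7}$)
$v{\left(-6 \right)} A{\left(-3,T{\left(-2,0 \right)} \right)} 4 = \left(-6\right)^{2} \left(-1 - 2 \left(-1 - 2\right) + \frac{1}{7} \left(-3\right)\right) 4 = 36 \left(-1 - -6 - \frac{3}{7}\right) 4 = 36 \left(-1 + 6 - \frac{3}{7}\right) 4 = 36 \cdot \frac{32}{7} \cdot 4 = \frac{1152}{7} \cdot 4 = \frac{4608}{7}$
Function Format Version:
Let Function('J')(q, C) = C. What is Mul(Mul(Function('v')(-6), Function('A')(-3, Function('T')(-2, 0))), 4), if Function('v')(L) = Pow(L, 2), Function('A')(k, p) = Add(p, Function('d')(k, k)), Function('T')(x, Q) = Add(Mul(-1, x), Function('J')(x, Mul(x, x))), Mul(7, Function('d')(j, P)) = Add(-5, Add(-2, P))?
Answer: Rational(4608, 7) ≈ 658.29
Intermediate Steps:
Function('d')(j, P) = Add(-1, Mul(Rational(1, 7), P)) (Function('d')(j, P) = Mul(Rational(1, 7), Add(-5, Add(-2, P))) = Mul(Rational(1, 7), Add(-7, P)) = Add(-1, Mul(Rational(1, 7), P)))
Function('T')(x, Q) = Add(Pow(x, 2), Mul(-1, x)) (Function('T')(x, Q) = Add(Mul(-1, x), Mul(x, x)) = Add(Mul(-1, x), Pow(x, 2)) = Add(Pow(x, 2), Mul(-1, x)))
Function('A')(k, p) = Add(-1, p, Mul(Rational(1, 7), k)) (Function('A')(k, p) = Add(p, Add(-1, Mul(Rational(1, 7), k))) = Add(-1, p, Mul(Rational(1, 7), k)))
Mul(Mul(Function('v')(-6), Function('A')(-3, Function('T')(-2, 0))), 4) = Mul(Mul(Pow(-6, 2), Add(-1, Mul(-2, Add(-1, -2)), Mul(Rational(1, 7), -3))), 4) = Mul(Mul(36, Add(-1, Mul(-2, -3), Rational(-3, 7))), 4) = Mul(Mul(36, Add(-1, 6, Rational(-3, 7))), 4) = Mul(Mul(36, Rational(32, 7)), 4) = Mul(Rational(1152, 7), 4) = Rational(4608, 7)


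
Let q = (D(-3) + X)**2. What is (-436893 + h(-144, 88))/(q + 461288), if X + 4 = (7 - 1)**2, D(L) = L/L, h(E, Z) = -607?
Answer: -437500/462377 ≈ -0.94620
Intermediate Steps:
D(L) = 1
X = 32 (X = -4 + (7 - 1)**2 = -4 + 6**2 = -4 + 36 = 32)
q = 1089 (q = (1 + 32)**2 = 33**2 = 1089)
(-436893 + h(-144, 88))/(q + 461288) = (-436893 - 607)/(1089 + 461288) = -437500/462377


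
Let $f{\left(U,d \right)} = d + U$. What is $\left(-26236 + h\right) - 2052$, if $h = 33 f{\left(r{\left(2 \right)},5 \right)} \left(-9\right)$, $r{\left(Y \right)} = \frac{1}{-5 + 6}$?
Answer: $-30070$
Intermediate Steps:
$r{\left(Y \right)} = 1$ ($r{\left(Y \right)} = 1^{-1} = 1$)
$f{\left(U,d \right)} = U + d$
$h = -1782$ ($h = 33 \left(1 + 5\right) \left(-9\right) = 33 \cdot 6 \left(-9\right) = 198 \left(-9\right) = -1782$)
$\left(-26236 + h\right) - 2052 = \left(-26236 - 1782\right) - 2052 = -28018 - 2052 = -30070$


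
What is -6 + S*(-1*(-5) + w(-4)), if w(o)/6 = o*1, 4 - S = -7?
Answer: -215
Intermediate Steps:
S = 11 (S = 4 - 1*(-7) = 4 + 7 = 11)
w(o) = 6*o (w(o) = 6*(o*1) = 6*o)
-6 + S*(-1*(-5) + w(-4)) = -6 + 11*(-1*(-5) + 6*(-4)) = -6 + 11*(5 - 24) = -6 + 11*(-19) = -6 - 209 = -215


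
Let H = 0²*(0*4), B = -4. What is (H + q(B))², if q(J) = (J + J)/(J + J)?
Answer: 1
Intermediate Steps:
H = 0 (H = 0*0 = 0)
q(J) = 1 (q(J) = (2*J)/((2*J)) = (2*J)*(1/(2*J)) = 1)
(H + q(B))² = (0 + 1)² = 1² = 1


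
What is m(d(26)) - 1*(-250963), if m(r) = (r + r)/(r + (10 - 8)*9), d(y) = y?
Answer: 2760606/11 ≈ 2.5096e+5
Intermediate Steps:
m(r) = 2*r/(18 + r) (m(r) = (2*r)/(r + 2*9) = (2*r)/(r + 18) = (2*r)/(18 + r) = 2*r/(18 + r))
m(d(26)) - 1*(-250963) = 2*26/(18 + 26) - 1*(-250963) = 2*26/44 + 250963 = 2*26*(1/44) + 250963 = 13/11 + 250963 = 2760606/11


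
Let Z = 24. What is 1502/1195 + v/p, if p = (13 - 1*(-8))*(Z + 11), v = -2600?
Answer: -400606/175665 ≈ -2.2805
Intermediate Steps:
p = 735 (p = (13 - 1*(-8))*(24 + 11) = (13 + 8)*35 = 21*35 = 735)
1502/1195 + v/p = 1502/1195 - 2600/735 = 1502*(1/1195) - 2600*1/735 = 1502/1195 - 520/147 = -400606/175665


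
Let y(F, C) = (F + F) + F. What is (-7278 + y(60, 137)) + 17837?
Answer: 10739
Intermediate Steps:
y(F, C) = 3*F (y(F, C) = 2*F + F = 3*F)
(-7278 + y(60, 137)) + 17837 = (-7278 + 3*60) + 17837 = (-7278 + 180) + 17837 = -7098 + 17837 = 10739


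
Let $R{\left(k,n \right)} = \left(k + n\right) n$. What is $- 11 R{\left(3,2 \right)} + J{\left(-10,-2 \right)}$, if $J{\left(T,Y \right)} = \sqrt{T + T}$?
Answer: $-110 + 2 i \sqrt{5} \approx -110.0 + 4.4721 i$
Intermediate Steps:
$R{\left(k,n \right)} = n \left(k + n\right)$
$J{\left(T,Y \right)} = \sqrt{2} \sqrt{T}$ ($J{\left(T,Y \right)} = \sqrt{2 T} = \sqrt{2} \sqrt{T}$)
$- 11 R{\left(3,2 \right)} + J{\left(-10,-2 \right)} = - 11 \cdot 2 \left(3 + 2\right) + \sqrt{2} \sqrt{-10} = - 11 \cdot 2 \cdot 5 + \sqrt{2} i \sqrt{10} = \left(-11\right) 10 + 2 i \sqrt{5} = -110 + 2 i \sqrt{5}$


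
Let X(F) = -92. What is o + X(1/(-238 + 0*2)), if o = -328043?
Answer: -328135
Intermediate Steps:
o + X(1/(-238 + 0*2)) = -328043 - 92 = -328135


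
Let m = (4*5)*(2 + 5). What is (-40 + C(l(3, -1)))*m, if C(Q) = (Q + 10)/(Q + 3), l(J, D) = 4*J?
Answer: -16184/3 ≈ -5394.7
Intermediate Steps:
m = 140 (m = 20*7 = 140)
C(Q) = (10 + Q)/(3 + Q)
(-40 + C(l(3, -1)))*m = (-40 + (10 + 4*3)/(3 + 4*3))*140 = (-40 + (10 + 12)/(3 + 12))*140 = (-40 + 22/15)*140 = -578/15*140 = -16184/3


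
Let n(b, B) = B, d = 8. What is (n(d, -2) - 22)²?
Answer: 576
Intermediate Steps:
(n(d, -2) - 22)² = (-2 - 22)² = (-24)² = 576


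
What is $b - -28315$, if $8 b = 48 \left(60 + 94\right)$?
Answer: $29239$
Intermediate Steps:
$b = 924$ ($b = \frac{48 \left(60 + 94\right)}{8} = \frac{48 \cdot 154}{8} = \frac{1}{8} \cdot 7392 = 924$)
$b - -28315 = 924 - -28315 = 924 + 28315 = 29239$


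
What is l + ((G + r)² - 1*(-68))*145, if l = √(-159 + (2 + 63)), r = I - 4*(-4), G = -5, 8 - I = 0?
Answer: 62205 + I*√94 ≈ 62205.0 + 9.6954*I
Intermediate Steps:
I = 8 (I = 8 - 1*0 = 8 + 0 = 8)
r = 24 (r = 8 - 4*(-4) = 8 + 16 = 24)
l = I*√94 (l = √(-159 + 65) = √(-94) = I*√94 ≈ 9.6954*I)
l + ((G + r)² - 1*(-68))*145 = I*√94 + ((-5 + 24)² - 1*(-68))*145 = I*√94 + (19² + 68)*145 = I*√94 + (361 + 68)*145 = I*√94 + 429*145 = I*√94 + 62205 = 62205 + I*√94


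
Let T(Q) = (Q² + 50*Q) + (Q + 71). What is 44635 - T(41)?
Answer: 40792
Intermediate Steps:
T(Q) = 71 + Q² + 51*Q (T(Q) = (Q² + 50*Q) + (71 + Q) = 71 + Q² + 51*Q)
44635 - T(41) = 44635 - (71 + 41² + 51*41) = 44635 - (71 + 1681 + 2091) = 44635 - 1*3843 = 44635 - 3843 = 40792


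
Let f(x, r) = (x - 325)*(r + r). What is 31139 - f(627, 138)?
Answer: -52213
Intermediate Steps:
f(x, r) = 2*r*(-325 + x) (f(x, r) = (-325 + x)*(2*r) = 2*r*(-325 + x))
31139 - f(627, 138) = 31139 - 2*138*(-325 + 627) = 31139 - 2*138*302 = 31139 - 1*83352 = 31139 - 83352 = -52213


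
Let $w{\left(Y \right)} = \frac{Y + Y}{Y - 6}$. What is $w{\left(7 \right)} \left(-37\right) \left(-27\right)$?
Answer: $13986$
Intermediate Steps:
$w{\left(Y \right)} = \frac{2 Y}{-6 + Y}$
$w{\left(7 \right)} \left(-37\right) \left(-27\right) = 2 \cdot 7 \frac{1}{-6 + 7} \left(-37\right) \left(-27\right) = 2 \cdot 7 \cdot 1^{-1} \left(-37\right) \left(-27\right) = 2 \cdot 7 \cdot 1 \left(-37\right) \left(-27\right) = 14 \left(-37\right) \left(-27\right) = \left(-518\right) \left(-27\right) = 13986$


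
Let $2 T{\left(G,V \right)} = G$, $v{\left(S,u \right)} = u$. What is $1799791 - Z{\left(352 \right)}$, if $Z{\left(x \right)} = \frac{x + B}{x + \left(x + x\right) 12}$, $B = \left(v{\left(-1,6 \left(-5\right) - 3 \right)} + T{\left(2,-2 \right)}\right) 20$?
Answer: $\frac{494942534}{275} \approx 1.7998 \cdot 10^{6}$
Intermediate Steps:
$T{\left(G,V \right)} = \frac{G}{2}$
$B = -640$ ($B = \left(\left(6 \left(-5\right) - 3\right) + \frac{1}{2} \cdot 2\right) 20 = \left(\left(-30 - 3\right) + 1\right) 20 = \left(-33 + 1\right) 20 = \left(-32\right) 20 = -640$)
$Z{\left(x \right)} = \frac{-640 + x}{25 x}$ ($Z{\left(x \right)} = \frac{x - 640}{x + \left(x + x\right) 12} = \frac{-640 + x}{x + 2 x 12} = \frac{-640 + x}{x + 24 x} = \frac{-640 + x}{25 x}$)
$1799791 - Z{\left(352 \right)} = 1799791 - \frac{-640 + 352}{25 \cdot 352} = 1799791 - \frac{1}{25} \cdot \frac{1}{352} \left(-288\right) = 1799791 - - \frac{9}{275} = 1799791 + \frac{9}{275} = \frac{494942534}{275}$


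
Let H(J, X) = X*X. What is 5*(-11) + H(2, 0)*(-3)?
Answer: -55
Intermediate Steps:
H(J, X) = X²
5*(-11) + H(2, 0)*(-3) = 5*(-11) + 0²*(-3) = -55 + 0*(-3) = -55 + 0 = -55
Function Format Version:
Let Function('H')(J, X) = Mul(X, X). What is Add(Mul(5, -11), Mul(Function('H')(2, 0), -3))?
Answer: -55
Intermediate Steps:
Function('H')(J, X) = Pow(X, 2)
Add(Mul(5, -11), Mul(Function('H')(2, 0), -3)) = Add(Mul(5, -11), Mul(Pow(0, 2), -3)) = Add(-55, Mul(0, -3)) = Add(-55, 0) = -55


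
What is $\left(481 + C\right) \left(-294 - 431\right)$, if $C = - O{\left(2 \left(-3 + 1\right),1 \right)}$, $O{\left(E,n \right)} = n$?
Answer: $-348000$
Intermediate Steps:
$C = -1$ ($C = \left(-1\right) 1 = -1$)
$\left(481 + C\right) \left(-294 - 431\right) = \left(481 - 1\right) \left(-294 - 431\right) = 480 \left(-725\right) = -348000$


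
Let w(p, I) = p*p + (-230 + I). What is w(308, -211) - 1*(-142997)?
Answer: 237420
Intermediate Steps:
w(p, I) = -230 + I + p² (w(p, I) = p² + (-230 + I) = -230 + I + p²)
w(308, -211) - 1*(-142997) = (-230 - 211 + 308²) - 1*(-142997) = (-230 - 211 + 94864) + 142997 = 94423 + 142997 = 237420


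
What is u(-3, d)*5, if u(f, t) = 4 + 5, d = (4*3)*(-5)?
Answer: 45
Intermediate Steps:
d = -60 (d = 12*(-5) = -60)
u(f, t) = 9
u(-3, d)*5 = 9*5 = 45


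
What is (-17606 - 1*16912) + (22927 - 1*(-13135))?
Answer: 1544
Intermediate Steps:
(-17606 - 1*16912) + (22927 - 1*(-13135)) = (-17606 - 16912) + (22927 + 13135) = -34518 + 36062 = 1544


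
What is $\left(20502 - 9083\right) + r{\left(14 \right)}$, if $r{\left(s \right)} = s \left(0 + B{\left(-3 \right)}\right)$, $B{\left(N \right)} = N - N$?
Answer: $11419$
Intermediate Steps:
$B{\left(N \right)} = 0$
$r{\left(s \right)} = 0$ ($r{\left(s \right)} = s \left(0 + 0\right) = s 0 = 0$)
$\left(20502 - 9083\right) + r{\left(14 \right)} = \left(20502 - 9083\right) + 0 = 11419 + 0 = 11419$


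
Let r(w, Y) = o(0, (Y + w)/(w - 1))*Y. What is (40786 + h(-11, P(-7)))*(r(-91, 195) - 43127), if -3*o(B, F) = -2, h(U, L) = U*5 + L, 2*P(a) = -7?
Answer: -3502320635/2 ≈ -1.7512e+9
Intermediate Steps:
P(a) = -7/2 (P(a) = (½)*(-7) = -7/2)
h(U, L) = L + 5*U (h(U, L) = 5*U + L = L + 5*U)
o(B, F) = ⅔ (o(B, F) = -⅓*(-2) = ⅔)
r(w, Y) = 2*Y/3
(40786 + h(-11, P(-7)))*(r(-91, 195) - 43127) = (40786 + (-7/2 + 5*(-11)))*((⅔)*195 - 43127) = (40786 + (-7/2 - 55))*(130 - 43127) = (40786 - 117/2)*(-42997) = (81455/2)*(-42997) = -3502320635/2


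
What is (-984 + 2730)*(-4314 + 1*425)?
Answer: -6790194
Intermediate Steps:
(-984 + 2730)*(-4314 + 1*425) = 1746*(-4314 + 425) = 1746*(-3889) = -6790194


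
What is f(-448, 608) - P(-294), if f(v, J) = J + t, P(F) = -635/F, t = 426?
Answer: 303361/294 ≈ 1031.8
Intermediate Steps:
f(v, J) = 426 + J (f(v, J) = J + 426 = 426 + J)
f(-448, 608) - P(-294) = (426 + 608) - (-635)/(-294) = 1034 - (-635)*(-1)/294 = 1034 - 1*635/294 = 1034 - 635/294 = 303361/294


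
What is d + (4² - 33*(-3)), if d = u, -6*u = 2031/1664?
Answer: 382043/3328 ≈ 114.80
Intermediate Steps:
u = -677/3328 (u = -677/(2*1664) = -⅙*2031/1664 = -677/3328 ≈ -0.20343)
d = -677/3328 ≈ -0.20343
d + (4² - 33*(-3)) = -677/3328 + (4² - 33*(-3)) = -677/3328 + (16 + 99) = -677/3328 + 115 = 382043/3328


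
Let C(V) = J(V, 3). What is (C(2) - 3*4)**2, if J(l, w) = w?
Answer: 81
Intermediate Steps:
C(V) = 3
(C(2) - 3*4)**2 = (3 - 3*4)**2 = (3 - 12)**2 = (-9)**2 = 81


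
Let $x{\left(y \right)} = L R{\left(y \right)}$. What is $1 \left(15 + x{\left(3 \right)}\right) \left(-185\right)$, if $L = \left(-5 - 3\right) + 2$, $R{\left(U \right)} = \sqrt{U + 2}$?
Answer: $-2775 + 1110 \sqrt{5} \approx -292.96$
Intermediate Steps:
$R{\left(U \right)} = \sqrt{2 + U}$
$L = -6$ ($L = -8 + 2 = -6$)
$x{\left(y \right)} = - 6 \sqrt{2 + y}$
$1 \left(15 + x{\left(3 \right)}\right) \left(-185\right) = 1 \left(15 - 6 \sqrt{2 + 3}\right) \left(-185\right) = 1 \left(15 - 6 \sqrt{5}\right) \left(-185\right) = \left(15 - 6 \sqrt{5}\right) \left(-185\right) = -2775 + 1110 \sqrt{5}$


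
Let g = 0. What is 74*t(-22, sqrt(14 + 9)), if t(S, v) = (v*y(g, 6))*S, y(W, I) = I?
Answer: -9768*sqrt(23) ≈ -46846.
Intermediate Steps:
t(S, v) = 6*S*v (t(S, v) = (v*6)*S = (6*v)*S = 6*S*v)
74*t(-22, sqrt(14 + 9)) = 74*(6*(-22)*sqrt(14 + 9)) = 74*(6*(-22)*sqrt(23)) = 74*(-132*sqrt(23)) = -9768*sqrt(23)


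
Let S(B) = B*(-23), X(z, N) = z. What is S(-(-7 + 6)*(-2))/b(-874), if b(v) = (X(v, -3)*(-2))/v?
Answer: -23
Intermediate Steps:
S(B) = -23*B
b(v) = -2 (b(v) = (v*(-2))/v = (-2*v)/v = -2)
S(-(-7 + 6)*(-2))/b(-874) = -(-23)*(-7 + 6)*(-2)/(-2) = -(-23)*(-1*(-2))*(-½) = -(-23)*2*(-½) = -23*(-2)*(-½) = 46*(-½) = -23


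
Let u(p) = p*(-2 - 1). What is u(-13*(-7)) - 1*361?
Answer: -634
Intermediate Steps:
u(p) = -3*p (u(p) = p*(-3) = -3*p)
u(-13*(-7)) - 1*361 = -(-39)*(-7) - 1*361 = -3*91 - 361 = -273 - 361 = -634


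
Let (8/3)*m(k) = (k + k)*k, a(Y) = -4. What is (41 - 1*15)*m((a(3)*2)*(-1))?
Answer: 1248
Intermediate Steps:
m(k) = 3*k²/4 (m(k) = 3*((k + k)*k)/8 = 3*((2*k)*k)/8 = 3*(2*k²)/8 = 3*k²/4)
(41 - 1*15)*m((a(3)*2)*(-1)) = (41 - 1*15)*(3*(-4*2*(-1))²/4) = (41 - 15)*(3*(-8*(-1))²/4) = 26*((¾)*8²) = 26*((¾)*64) = 26*48 = 1248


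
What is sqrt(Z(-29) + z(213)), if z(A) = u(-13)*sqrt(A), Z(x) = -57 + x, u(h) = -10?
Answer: sqrt(-86 - 10*sqrt(213)) ≈ 15.23*I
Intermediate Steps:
z(A) = -10*sqrt(A)
sqrt(Z(-29) + z(213)) = sqrt((-57 - 29) - 10*sqrt(213)) = sqrt(-86 - 10*sqrt(213))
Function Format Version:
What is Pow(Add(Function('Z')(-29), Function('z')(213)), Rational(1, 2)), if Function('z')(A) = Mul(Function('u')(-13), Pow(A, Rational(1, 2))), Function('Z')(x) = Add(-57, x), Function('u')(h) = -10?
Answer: Pow(Add(-86, Mul(-10, Pow(213, Rational(1, 2)))), Rational(1, 2)) ≈ Mul(15.230, I)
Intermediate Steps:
Function('z')(A) = Mul(-10, Pow(A, Rational(1, 2)))
Pow(Add(Function('Z')(-29), Function('z')(213)), Rational(1, 2)) = Pow(Add(Add(-57, -29), Mul(-10, Pow(213, Rational(1, 2)))), Rational(1, 2)) = Pow(Add(-86, Mul(-10, Pow(213, Rational(1, 2)))), Rational(1, 2))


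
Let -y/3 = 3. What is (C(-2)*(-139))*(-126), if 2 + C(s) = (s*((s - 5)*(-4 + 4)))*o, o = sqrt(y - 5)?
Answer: -35028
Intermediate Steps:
y = -9 (y = -3*3 = -9)
o = I*sqrt(14) (o = sqrt(-9 - 5) = sqrt(-14) = I*sqrt(14) ≈ 3.7417*I)
C(s) = -2 (C(s) = -2 + (s*((s - 5)*(-4 + 4)))*(I*sqrt(14)) = -2 + (s*((-5 + s)*0))*(I*sqrt(14)) = -2 + (s*0)*(I*sqrt(14)) = -2 + 0*(I*sqrt(14)) = -2 + 0 = -2)
(C(-2)*(-139))*(-126) = -2*(-139)*(-126) = 278*(-126) = -35028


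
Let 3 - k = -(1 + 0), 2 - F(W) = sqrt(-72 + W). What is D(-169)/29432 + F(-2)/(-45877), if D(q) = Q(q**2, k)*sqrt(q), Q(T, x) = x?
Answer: -2/45877 + I/566 + I*sqrt(74)/45877 ≈ -4.3595e-5 + 0.0019543*I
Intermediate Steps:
F(W) = 2 - sqrt(-72 + W)
k = 4 (k = 3 - (-1)*(1 + 0) = 3 - (-1) = 3 - 1*(-1) = 3 + 1 = 4)
D(q) = 4*sqrt(q)
D(-169)/29432 + F(-2)/(-45877) = (4*sqrt(-169))/29432 + (2 - sqrt(-72 - 2))/(-45877) = (4*(13*I))*(1/29432) + (2 - sqrt(-74))*(-1/45877) = (52*I)*(1/29432) + (2 - I*sqrt(74))*(-1/45877) = I/566 + (2 - I*sqrt(74))*(-1/45877) = I/566 + (-2/45877 + I*sqrt(74)/45877) = -2/45877 + I/566 + I*sqrt(74)/45877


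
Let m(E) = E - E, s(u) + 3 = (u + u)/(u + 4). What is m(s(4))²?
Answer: 0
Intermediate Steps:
s(u) = -3 + 2*u/(4 + u) (s(u) = -3 + (u + u)/(u + 4) = -3 + (2*u)/(4 + u) = -3 + 2*u/(4 + u))
m(E) = 0
m(s(4))² = 0² = 0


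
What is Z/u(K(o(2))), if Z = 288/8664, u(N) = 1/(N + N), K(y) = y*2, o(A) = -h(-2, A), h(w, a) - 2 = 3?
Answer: -240/361 ≈ -0.66482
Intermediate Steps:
h(w, a) = 5 (h(w, a) = 2 + 3 = 5)
o(A) = -5 (o(A) = -1*5 = -5)
K(y) = 2*y
u(N) = 1/(2*N)
Z = 12/361 (Z = 288*(1/8664) = 12/361 ≈ 0.033241)
Z/u(K(o(2))) = 12/(361*((1/(2*((2*(-5))))))) = 12/(361*(((1/2)/(-10)))) = 12/(361*(((1/2)*(-1/10)))) = 12/(361*(-1/20)) = (12/361)*(-20) = -240/361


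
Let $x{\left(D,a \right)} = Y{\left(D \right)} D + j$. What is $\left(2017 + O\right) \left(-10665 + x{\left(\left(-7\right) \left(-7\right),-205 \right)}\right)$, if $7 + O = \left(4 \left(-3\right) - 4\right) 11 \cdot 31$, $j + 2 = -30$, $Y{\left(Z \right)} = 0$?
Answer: $36861862$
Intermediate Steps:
$j = -32$ ($j = -2 - 30 = -32$)
$x{\left(D,a \right)} = -32$ ($x{\left(D,a \right)} = 0 D - 32 = 0 - 32 = -32$)
$O = -5463$ ($O = -7 + \left(4 \left(-3\right) - 4\right) 11 \cdot 31 = -7 + \left(-12 - 4\right) 11 \cdot 31 = -7 + \left(-16\right) 11 \cdot 31 = -7 - 5456 = -5463$)
$\left(2017 + O\right) \left(-10665 + x{\left(\left(-7\right) \left(-7\right),-205 \right)}\right) = \left(2017 - 5463\right) \left(-10665 - 32\right) = \left(-3446\right) \left(-10697\right) = 36861862$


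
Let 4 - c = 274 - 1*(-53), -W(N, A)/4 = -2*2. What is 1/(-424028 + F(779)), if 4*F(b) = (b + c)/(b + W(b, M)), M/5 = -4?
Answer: -265/112367382 ≈ -2.3583e-6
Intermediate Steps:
M = -20 (M = 5*(-4) = -20)
W(N, A) = 16 (W(N, A) = -(-8)*2 = -4*(-4) = 16)
c = -323 (c = 4 - (274 - 1*(-53)) = 4 - (274 + 53) = 4 - 1*327 = 4 - 327 = -323)
F(b) = (-323 + b)/(4*(16 + b)) (F(b) = ((b - 323)/(b + 16))/4 = ((-323 + b)/(16 + b))/4 = (-323 + b)/(4*(16 + b)))
1/(-424028 + F(779)) = 1/(-424028 + (-323 + 779)/(4*(16 + 779))) = 1/(-424028 + (¼)*456/795) = 1/(-424028 + (¼)*(1/795)*456) = 1/(-424028 + 38/265) = 1/(-112367382/265) = -265/112367382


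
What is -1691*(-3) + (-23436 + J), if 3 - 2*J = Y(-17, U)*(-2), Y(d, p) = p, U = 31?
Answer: -36661/2 ≈ -18331.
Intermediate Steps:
J = 65/2 (J = 3/2 - 31*(-2)/2 = 3/2 - ½*(-62) = 3/2 + 31 = 65/2 ≈ 32.500)
-1691*(-3) + (-23436 + J) = -1691*(-3) + (-23436 + 65/2) = 5073 - 46807/2 = -36661/2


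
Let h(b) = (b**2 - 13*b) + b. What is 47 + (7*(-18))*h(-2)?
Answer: -3481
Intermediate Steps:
h(b) = b**2 - 12*b
47 + (7*(-18))*h(-2) = 47 + (7*(-18))*(-2*(-12 - 2)) = 47 - (-252)*(-14) = 47 - 126*28 = 47 - 3528 = -3481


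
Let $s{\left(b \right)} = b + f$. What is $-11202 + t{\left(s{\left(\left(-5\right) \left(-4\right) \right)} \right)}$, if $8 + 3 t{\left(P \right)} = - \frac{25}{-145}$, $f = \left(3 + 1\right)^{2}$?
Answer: $- \frac{974801}{87} \approx -11205.0$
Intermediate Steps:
$f = 16$ ($f = 4^{2} = 16$)
$s{\left(b \right)} = 16 + b$ ($s{\left(b \right)} = b + 16 = 16 + b$)
$t{\left(P \right)} = - \frac{227}{87}$ ($t{\left(P \right)} = - \frac{8}{3} + \frac{\left(-25\right) \frac{1}{-145}}{3} = - \frac{8}{3} + \frac{\left(-25\right) \left(- \frac{1}{145}\right)}{3} = - \frac{8}{3} + \frac{1}{3} \cdot \frac{5}{29} = - \frac{8}{3} + \frac{5}{87} = - \frac{227}{87}$)
$-11202 + t{\left(s{\left(\left(-5\right) \left(-4\right) \right)} \right)} = -11202 - \frac{227}{87} = - \frac{974801}{87}$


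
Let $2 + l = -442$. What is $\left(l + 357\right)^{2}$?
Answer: $7569$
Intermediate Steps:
$l = -444$ ($l = -2 - 442 = -444$)
$\left(l + 357\right)^{2} = \left(-444 + 357\right)^{2} = \left(-87\right)^{2} = 7569$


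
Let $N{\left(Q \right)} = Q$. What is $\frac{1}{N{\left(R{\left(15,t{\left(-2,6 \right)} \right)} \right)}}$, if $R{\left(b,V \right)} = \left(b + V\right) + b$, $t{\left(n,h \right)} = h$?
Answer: $\frac{1}{36} \approx 0.027778$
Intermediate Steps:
$R{\left(b,V \right)} = V + 2 b$ ($R{\left(b,V \right)} = \left(V + b\right) + b = V + 2 b$)
$\frac{1}{N{\left(R{\left(15,t{\left(-2,6 \right)} \right)} \right)}} = \frac{1}{6 + 2 \cdot 15} = \frac{1}{6 + 30} = \frac{1}{36}$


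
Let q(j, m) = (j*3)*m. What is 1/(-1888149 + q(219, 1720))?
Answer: -1/758109 ≈ -1.3191e-6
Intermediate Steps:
q(j, m) = 3*j*m (q(j, m) = (3*j)*m = 3*j*m)
1/(-1888149 + q(219, 1720)) = 1/(-1888149 + 3*219*1720) = 1/(-1888149 + 1130040) = 1/(-758109) = -1/758109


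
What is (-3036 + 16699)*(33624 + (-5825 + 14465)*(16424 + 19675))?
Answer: 4261885708392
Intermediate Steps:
(-3036 + 16699)*(33624 + (-5825 + 14465)*(16424 + 19675)) = 13663*(33624 + 8640*36099) = 13663*(33624 + 311895360) = 13663*311928984 = 4261885708392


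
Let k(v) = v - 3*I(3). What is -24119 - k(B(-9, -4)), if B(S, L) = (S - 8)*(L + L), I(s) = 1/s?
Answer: -24254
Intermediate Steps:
B(S, L) = 2*L*(-8 + S) (B(S, L) = (-8 + S)*(2*L) = 2*L*(-8 + S))
k(v) = -1 + v (k(v) = v - 3/3 = v - 3*⅓ = v - 1 = -1 + v)
-24119 - k(B(-9, -4)) = -24119 - (-1 + 2*(-4)*(-8 - 9)) = -24119 - (-1 + 2*(-4)*(-17)) = -24119 - (-1 + 136) = -24119 - 1*135 = -24119 - 135 = -24254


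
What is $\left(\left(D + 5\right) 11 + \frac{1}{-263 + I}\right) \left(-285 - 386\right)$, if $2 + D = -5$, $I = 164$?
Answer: $\frac{132919}{9} \approx 14769.0$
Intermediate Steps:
$D = -7$ ($D = -2 - 5 = -7$)
$\left(\left(D + 5\right) 11 + \frac{1}{-263 + I}\right) \left(-285 - 386\right) = \left(\left(-7 + 5\right) 11 + \frac{1}{-263 + 164}\right) \left(-285 - 386\right) = \left(\left(-2\right) 11 + \frac{1}{-99}\right) \left(-671\right) = \left(-22 - \frac{1}{99}\right) \left(-671\right) = \left(- \frac{2179}{99}\right) \left(-671\right) = \frac{132919}{9}$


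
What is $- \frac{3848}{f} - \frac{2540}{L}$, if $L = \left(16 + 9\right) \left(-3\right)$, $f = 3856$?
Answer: $\frac{237641}{7230} \approx 32.869$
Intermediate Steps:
$L = -75$ ($L = 25 \left(-3\right) = -75$)
$- \frac{3848}{f} - \frac{2540}{L} = - \frac{3848}{3856} - \frac{2540}{-75} = \left(-3848\right) \frac{1}{3856} - - \frac{508}{15} = - \frac{481}{482} + \frac{508}{15} = \frac{237641}{7230}$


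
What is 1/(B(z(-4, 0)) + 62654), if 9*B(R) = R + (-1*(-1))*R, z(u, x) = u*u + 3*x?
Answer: 9/563918 ≈ 1.5960e-5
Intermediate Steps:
z(u, x) = u² + 3*x
B(R) = 2*R/9 (B(R) = (R + (-1*(-1))*R)/9 = (R + 1*R)/9 = (R + R)/9 = (2*R)/9 = 2*R/9)
1/(B(z(-4, 0)) + 62654) = 1/(2*((-4)² + 3*0)/9 + 62654) = 1/(2*(16 + 0)/9 + 62654) = 1/((2/9)*16 + 62654) = 1/(32/9 + 62654) = 1/(563918/9) = 9/563918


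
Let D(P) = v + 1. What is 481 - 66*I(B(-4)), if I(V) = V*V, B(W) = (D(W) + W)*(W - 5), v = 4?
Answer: -4865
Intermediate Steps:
D(P) = 5 (D(P) = 4 + 1 = 5)
B(W) = (-5 + W)*(5 + W) (B(W) = (5 + W)*(W - 5) = (5 + W)*(-5 + W) = (-5 + W)*(5 + W))
I(V) = V²
481 - 66*I(B(-4)) = 481 - 66*(-25 + (-4)²)² = 481 - 66*(-25 + 16)² = 481 - 66*(-9)² = 481 - 66*81 = 481 - 5346 = -4865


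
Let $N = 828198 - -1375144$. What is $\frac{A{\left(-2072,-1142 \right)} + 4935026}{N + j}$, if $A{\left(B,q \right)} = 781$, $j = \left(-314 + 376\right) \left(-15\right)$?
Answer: $\frac{4935807}{2202412} \approx 2.2411$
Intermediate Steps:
$j = -930$ ($j = 62 \left(-15\right) = -930$)
$N = 2203342$ ($N = 828198 + 1375144 = 2203342$)
$\frac{A{\left(-2072,-1142 \right)} + 4935026}{N + j} = \frac{781 + 4935026}{2203342 - 930} = \frac{4935807}{2202412}$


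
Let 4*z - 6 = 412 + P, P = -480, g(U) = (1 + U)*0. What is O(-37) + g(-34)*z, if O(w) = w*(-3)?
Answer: 111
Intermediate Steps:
g(U) = 0
z = -31/2 (z = 3/2 + (412 - 480)/4 = 3/2 + (1/4)*(-68) = 3/2 - 17 = -31/2 ≈ -15.500)
O(w) = -3*w
O(-37) + g(-34)*z = -3*(-37) + 0*(-31/2) = 111 + 0 = 111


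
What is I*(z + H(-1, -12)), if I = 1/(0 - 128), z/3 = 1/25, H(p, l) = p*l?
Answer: -303/3200 ≈ -0.094687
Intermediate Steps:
H(p, l) = l*p
z = 3/25 ≈ 0.12000
I = -1/128 (I = 1/(-128) = -1/128 ≈ -0.0078125)
I*(z + H(-1, -12)) = -(3/25 - 12*(-1))/128 = -(3/25 + 12)/128 = -1/128*303/25 = -303/3200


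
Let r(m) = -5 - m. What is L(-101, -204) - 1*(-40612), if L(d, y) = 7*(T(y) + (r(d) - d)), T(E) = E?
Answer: 40563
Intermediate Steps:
L(d, y) = -35 - 14*d + 7*y (L(d, y) = 7*(y + ((-5 - d) - d)) = 7*(y + (-5 - 2*d)) = 7*(-5 + y - 2*d) = -35 - 14*d + 7*y)
L(-101, -204) - 1*(-40612) = (-35 - 14*(-101) + 7*(-204)) - 1*(-40612) = (-35 + 1414 - 1428) + 40612 = -49 + 40612 = 40563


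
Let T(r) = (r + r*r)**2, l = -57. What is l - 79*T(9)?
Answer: -639957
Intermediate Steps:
T(r) = (r + r**2)**2
l - 79*T(9) = -57 - 79*9**2*(1 + 9)**2 = -57 - 6399*10**2 = -57 - 6399*100 = -57 - 79*8100 = -57 - 639900 = -639957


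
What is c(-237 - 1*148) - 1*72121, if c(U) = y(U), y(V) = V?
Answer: -72506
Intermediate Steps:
c(U) = U
c(-237 - 1*148) - 1*72121 = (-237 - 1*148) - 1*72121 = (-237 - 148) - 72121 = -385 - 72121 = -72506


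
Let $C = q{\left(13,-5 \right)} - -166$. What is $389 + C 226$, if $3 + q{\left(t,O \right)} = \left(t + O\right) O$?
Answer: $28187$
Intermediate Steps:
$q{\left(t,O \right)} = -3 + O \left(O + t\right)$ ($q{\left(t,O \right)} = -3 + \left(t + O\right) O = -3 + \left(O + t\right) O = -3 + O \left(O + t\right)$)
$C = 123$ ($C = \left(-3 + \left(-5\right)^{2} - 65\right) - -166 = \left(-3 + 25 - 65\right) + 166 = -43 + 166 = 123$)
$389 + C 226 = 389 + 123 \cdot 226 = 389 + 27798 = 28187$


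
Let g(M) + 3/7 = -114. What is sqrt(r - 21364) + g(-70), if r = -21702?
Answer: -801/7 + I*sqrt(43066) ≈ -114.43 + 207.52*I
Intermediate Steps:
g(M) = -801/7 (g(M) = -3/7 - 114 = -801/7)
sqrt(r - 21364) + g(-70) = sqrt(-21702 - 21364) - 801/7 = sqrt(-43066) - 801/7 = I*sqrt(43066) - 801/7 = -801/7 + I*sqrt(43066)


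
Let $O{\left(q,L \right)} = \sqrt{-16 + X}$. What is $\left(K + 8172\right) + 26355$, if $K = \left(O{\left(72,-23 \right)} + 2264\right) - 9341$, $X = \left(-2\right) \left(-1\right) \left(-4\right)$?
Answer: $27450 + 2 i \sqrt{6} \approx 27450.0 + 4.899 i$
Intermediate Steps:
$X = -8$ ($X = 2 \left(-4\right) = -8$)
$O{\left(q,L \right)} = 2 i \sqrt{6}$ ($O{\left(q,L \right)} = \sqrt{-16 - 8} = \sqrt{-24} = 2 i \sqrt{6}$)
$K = -7077 + 2 i \sqrt{6}$ ($K = \left(2 i \sqrt{6} + 2264\right) - 9341 = \left(2264 + 2 i \sqrt{6}\right) - 9341 = -7077 + 2 i \sqrt{6} \approx -7077.0 + 4.899 i$)
$\left(K + 8172\right) + 26355 = \left(\left(-7077 + 2 i \sqrt{6}\right) + 8172\right) + 26355 = \left(1095 + 2 i \sqrt{6}\right) + 26355 = 27450 + 2 i \sqrt{6}$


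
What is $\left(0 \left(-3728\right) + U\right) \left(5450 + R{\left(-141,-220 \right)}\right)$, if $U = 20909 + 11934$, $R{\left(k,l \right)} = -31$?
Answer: $177976217$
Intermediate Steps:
$U = 32843$
$\left(0 \left(-3728\right) + U\right) \left(5450 + R{\left(-141,-220 \right)}\right) = \left(0 \left(-3728\right) + 32843\right) \left(5450 - 31\right) = \left(0 + 32843\right) 5419 = 32843 \cdot 5419 = 177976217$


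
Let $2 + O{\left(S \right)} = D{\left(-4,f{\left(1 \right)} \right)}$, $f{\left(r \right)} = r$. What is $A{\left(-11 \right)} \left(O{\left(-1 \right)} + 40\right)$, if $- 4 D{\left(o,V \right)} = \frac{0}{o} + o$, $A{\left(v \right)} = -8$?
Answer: $-312$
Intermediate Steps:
$D{\left(o,V \right)} = - \frac{o}{4}$ ($D{\left(o,V \right)} = - \frac{\frac{0}{o} + o}{4} = - \frac{0 + o}{4} = - \frac{o}{4}$)
$O{\left(S \right)} = -1$ ($O{\left(S \right)} = -2 - -1 = -2 + 1 = -1$)
$A{\left(-11 \right)} \left(O{\left(-1 \right)} + 40\right) = - 8 \left(-1 + 40\right) = \left(-8\right) 39 = -312$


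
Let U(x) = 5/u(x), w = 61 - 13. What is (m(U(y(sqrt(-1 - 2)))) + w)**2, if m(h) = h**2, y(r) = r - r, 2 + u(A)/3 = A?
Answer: 3073009/1296 ≈ 2371.1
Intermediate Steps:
u(A) = -6 + 3*A
w = 48
y(r) = 0
U(x) = 5/(-6 + 3*x)
(m(U(y(sqrt(-1 - 2)))) + w)**2 = ((5/(3*(-2 + 0)))**2 + 48)**2 = (((5/3)/(-2))**2 + 48)**2 = (((5/3)*(-1/2))**2 + 48)**2 = ((-5/6)**2 + 48)**2 = (25/36 + 48)**2 = (1753/36)**2 = 3073009/1296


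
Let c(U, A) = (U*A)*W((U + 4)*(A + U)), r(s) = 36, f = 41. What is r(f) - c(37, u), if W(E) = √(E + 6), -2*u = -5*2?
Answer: 36 - 4440*√3 ≈ -7654.3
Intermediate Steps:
u = 5 (u = -(-5)*2/2 = -½*(-10) = 5)
W(E) = √(6 + E)
c(U, A) = A*U*√(6 + (4 + U)*(A + U)) (c(U, A) = (U*A)*√(6 + (U + 4)*(A + U)) = (A*U)*√(6 + (4 + U)*(A + U)) = A*U*√(6 + (4 + U)*(A + U)))
r(f) - c(37, u) = 36 - 5*37*√(6 + 37² + 4*5 + 4*37 + 5*37) = 36 - 5*37*√(6 + 1369 + 20 + 148 + 185) = 36 - 5*37*√1728 = 36 - 5*37*24*√3 = 36 - 4440*√3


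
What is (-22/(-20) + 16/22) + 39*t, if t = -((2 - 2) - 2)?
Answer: 8781/110 ≈ 79.827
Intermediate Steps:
t = 2 (t = -(0 - 2) = -1*(-2) = 2)
(-22/(-20) + 16/22) + 39*t = (-22/(-20) + 16/22) + 39*2 = (-22*(-1/20) + 16*(1/22)) + 78 = (11/10 + 8/11) + 78 = 201/110 + 78 = 8781/110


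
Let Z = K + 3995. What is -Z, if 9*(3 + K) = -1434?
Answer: -11498/3 ≈ -3832.7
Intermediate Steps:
K = -487/3 (K = -3 + (⅑)*(-1434) = -3 - 478/3 = -487/3 ≈ -162.33)
Z = 11498/3 (Z = -487/3 + 3995 = 11498/3 ≈ 3832.7)
-Z = -1*11498/3 = -11498/3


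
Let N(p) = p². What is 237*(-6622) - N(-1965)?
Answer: -5430639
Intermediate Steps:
237*(-6622) - N(-1965) = 237*(-6622) - 1*(-1965)² = -1569414 - 1*3861225 = -1569414 - 3861225 = -5430639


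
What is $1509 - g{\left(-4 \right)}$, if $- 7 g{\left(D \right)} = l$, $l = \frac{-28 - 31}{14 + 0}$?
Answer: $\frac{147823}{98} \approx 1508.4$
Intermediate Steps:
$l = - \frac{59}{14} \approx -4.2143$
$g{\left(D \right)} = \frac{59}{98}$ ($g{\left(D \right)} = \left(- \frac{1}{7}\right) \left(- \frac{59}{14}\right) = \frac{59}{98}$)
$1509 - g{\left(-4 \right)} = 1509 - \frac{59}{98} = \frac{147823}{98}$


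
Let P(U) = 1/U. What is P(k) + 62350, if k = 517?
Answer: 32234951/517 ≈ 62350.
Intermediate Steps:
P(k) + 62350 = 1/517 + 62350 = 32234951/517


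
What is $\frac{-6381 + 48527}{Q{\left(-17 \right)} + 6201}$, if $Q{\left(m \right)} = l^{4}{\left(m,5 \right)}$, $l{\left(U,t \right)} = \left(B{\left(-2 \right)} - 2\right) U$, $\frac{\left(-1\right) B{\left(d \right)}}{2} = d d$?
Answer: $\frac{42146}{835216201} \approx 5.0461 \cdot 10^{-5}$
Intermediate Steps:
$B{\left(d \right)} = - 2 d^{2}$ ($B{\left(d \right)} = - 2 d d = - 2 d^{2}$)
$l{\left(U,t \right)} = - 10 U$ ($l{\left(U,t \right)} = \left(- 2 \left(-2\right)^{2} - 2\right) U = \left(\left(-2\right) 4 - 2\right) U = \left(-8 - 2\right) U = - 10 U$)
$Q{\left(m \right)} = 10000 m^{4}$ ($Q{\left(m \right)} = \left(- 10 m\right)^{4} = 10000 m^{4}$)
$\frac{-6381 + 48527}{Q{\left(-17 \right)} + 6201} = \frac{-6381 + 48527}{10000 \left(-17\right)^{4} + 6201} = \frac{42146}{10000 \cdot 83521 + 6201} = \frac{42146}{835210000 + 6201} = \frac{42146}{835216201}$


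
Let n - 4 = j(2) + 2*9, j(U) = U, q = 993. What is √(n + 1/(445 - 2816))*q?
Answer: 993*√134917013/2371 ≈ 4864.6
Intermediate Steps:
n = 24 (n = 4 + (2 + 2*9) = 4 + (2 + 18) = 4 + 20 = 24)
√(n + 1/(445 - 2816))*q = √(24 + 1/(445 - 2816))*993 = √(24 + 1/(-2371))*993 = √(24 - 1/2371)*993 = √(56903/2371)*993 = (√134917013/2371)*993 = 993*√134917013/2371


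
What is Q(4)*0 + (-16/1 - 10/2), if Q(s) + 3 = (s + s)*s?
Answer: -21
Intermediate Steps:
Q(s) = -3 + 2*s**2 (Q(s) = -3 + (s + s)*s = -3 + (2*s)*s = -3 + 2*s**2)
Q(4)*0 + (-16/1 - 10/2) = (-3 + 2*4**2)*0 + (-16/1 - 10/2) = (-3 + 2*16)*0 + (-16*1 - 10*1/2) = (-3 + 32)*0 + (-16 - 5) = 29*0 - 21 = 0 - 21 = -21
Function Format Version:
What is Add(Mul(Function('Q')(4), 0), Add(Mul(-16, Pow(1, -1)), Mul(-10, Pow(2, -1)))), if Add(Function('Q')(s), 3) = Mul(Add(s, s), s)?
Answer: -21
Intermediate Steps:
Function('Q')(s) = Add(-3, Mul(2, Pow(s, 2))) (Function('Q')(s) = Add(-3, Mul(Add(s, s), s)) = Add(-3, Mul(Mul(2, s), s)) = Add(-3, Mul(2, Pow(s, 2))))
Add(Mul(Function('Q')(4), 0), Add(Mul(-16, Pow(1, -1)), Mul(-10, Pow(2, -1)))) = Add(Mul(Add(-3, Mul(2, Pow(4, 2))), 0), Add(Mul(-16, Pow(1, -1)), Mul(-10, Pow(2, -1)))) = Add(Mul(Add(-3, Mul(2, 16)), 0), Add(Mul(-16, 1), Mul(-10, Rational(1, 2)))) = Add(Mul(Add(-3, 32), 0), Add(-16, -5)) = Add(Mul(29, 0), -21) = Add(0, -21) = -21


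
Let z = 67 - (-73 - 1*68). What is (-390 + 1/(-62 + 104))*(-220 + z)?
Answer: 32758/7 ≈ 4679.7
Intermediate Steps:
z = 208 (z = 67 - (-73 - 68) = 67 - 1*(-141) = 67 + 141 = 208)
(-390 + 1/(-62 + 104))*(-220 + z) = (-390 + 1/(-62 + 104))*(-220 + 208) = (-390 + 1/42)*(-12) = -16379/42*(-12) = 32758/7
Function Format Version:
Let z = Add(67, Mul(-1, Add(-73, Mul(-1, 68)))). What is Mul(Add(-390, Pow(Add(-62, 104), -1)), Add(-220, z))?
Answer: Rational(32758, 7) ≈ 4679.7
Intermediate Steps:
z = 208 (z = Add(67, Mul(-1, Add(-73, -68))) = Add(67, Mul(-1, -141)) = Add(67, 141) = 208)
Mul(Add(-390, Pow(Add(-62, 104), -1)), Add(-220, z)) = Mul(Add(-390, Pow(Add(-62, 104), -1)), Add(-220, 208)) = Mul(Add(-390, Pow(42, -1)), -12) = Mul(Add(-390, Rational(1, 42)), -12) = Mul(Rational(-16379, 42), -12) = Rational(32758, 7)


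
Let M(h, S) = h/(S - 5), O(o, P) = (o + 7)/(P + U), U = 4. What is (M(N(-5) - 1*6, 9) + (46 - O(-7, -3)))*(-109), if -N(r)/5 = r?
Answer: -22127/4 ≈ -5531.8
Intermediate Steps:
N(r) = -5*r
O(o, P) = (7 + o)/(4 + P) (O(o, P) = (o + 7)/(P + 4) = (7 + o)/(4 + P))
M(h, S) = h/(-5 + S)
(M(N(-5) - 1*6, 9) + (46 - O(-7, -3)))*(-109) = ((-5*(-5) - 1*6)/(-5 + 9) + (46 - (7 - 7)/(4 - 3)))*(-109) = ((25 - 6)/4 + (46 - 0/1))*(-109) = (19*(¼) + (46 - 0))*(-109) = (19/4 + (46 - 1*0))*(-109) = (19/4 + (46 + 0))*(-109) = (19/4 + 46)*(-109) = (203/4)*(-109) = -22127/4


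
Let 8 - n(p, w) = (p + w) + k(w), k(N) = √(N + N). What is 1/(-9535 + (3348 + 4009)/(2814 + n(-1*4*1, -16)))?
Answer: -76993248266/733931312897969 - 29428*I*√2/733931312897969 ≈ -0.00010491 - 5.6705e-11*I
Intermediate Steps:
k(N) = √2*√N (k(N) = √(2*N) = √2*√N)
n(p, w) = 8 - p - w - √2*√w (n(p, w) = 8 - ((p + w) + √2*√w) = 8 - (p + w + √2*√w) = 8 + (-p - w - √2*√w) = 8 - p - w - √2*√w)
1/(-9535 + (3348 + 4009)/(2814 + n(-1*4*1, -16))) = 1/(-9535 + (3348 + 4009)/(2814 + (8 - (-1*4) - 1*(-16) - √2*√(-16)))) = 1/(-9535 + 7357/(2814 + (8 - (-4) + 16 - √2*4*I))) = 1/(-9535 + 7357/(2814 + (8 - 1*(-4) + 16 - 4*I*√2))) = 1/(-9535 + 7357/(2814 + (8 + 4 + 16 - 4*I*√2))) = 1/(-9535 + 7357/(2814 + (28 - 4*I*√2))) = 1/(-9535 + 7357/(2842 - 4*I*√2))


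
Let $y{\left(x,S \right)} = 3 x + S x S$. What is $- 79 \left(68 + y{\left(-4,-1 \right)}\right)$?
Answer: $-4108$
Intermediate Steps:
$y{\left(x,S \right)} = 3 x + x S^{2}$
$- 79 \left(68 + y{\left(-4,-1 \right)}\right) = - 79 \left(68 - 4 \left(3 + \left(-1\right)^{2}\right)\right) = - 79 \left(68 - 4 \left(3 + 1\right)\right) = - 79 \left(68 - 16\right) = \left(-79\right) 52 = -4108$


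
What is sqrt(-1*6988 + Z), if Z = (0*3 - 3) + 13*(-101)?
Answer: 4*I*sqrt(519) ≈ 91.126*I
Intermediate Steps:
Z = -1316 (Z = (0 - 3) - 1313 = -3 - 1313 = -1316)
sqrt(-1*6988 + Z) = sqrt(-1*6988 - 1316) = sqrt(-6988 - 1316) = sqrt(-8304) = 4*I*sqrt(519)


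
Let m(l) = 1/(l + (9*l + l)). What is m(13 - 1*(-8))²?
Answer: 1/53361 ≈ 1.8740e-5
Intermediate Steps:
m(l) = 1/(11*l) (m(l) = 1/(l + 10*l) = 1/(11*l))
m(13 - 1*(-8))² = (1/(11*(13 - 1*(-8))))² = (1/(11*(13 + 8)))² = ((1/11)/21)² = ((1/11)*(1/21))² = (1/231)² = 1/53361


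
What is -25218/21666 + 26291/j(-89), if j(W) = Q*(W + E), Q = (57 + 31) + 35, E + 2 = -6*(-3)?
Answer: -132675538/32423169 ≈ -4.0920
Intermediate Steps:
E = 16 (E = -2 - 6*(-3) = -2 + 18 = 16)
Q = 123 (Q = 88 + 35 = 123)
j(W) = 1968 + 123*W (j(W) = 123*(W + 16) = 123*(16 + W) = 1968 + 123*W)
-25218/21666 + 26291/j(-89) = -25218/21666 + 26291/(1968 + 123*(-89)) = -25218*1/21666 + 26291/(1968 - 10947) = -4203/3611 + 26291/(-8979) = -4203/3611 + 26291*(-1/8979) = -4203/3611 - 26291/8979 = -132675538/32423169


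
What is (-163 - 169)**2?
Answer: 110224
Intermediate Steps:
(-163 - 169)**2 = (-332)**2 = 110224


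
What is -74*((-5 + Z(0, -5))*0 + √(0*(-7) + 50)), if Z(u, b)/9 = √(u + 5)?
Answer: -370*√2 ≈ -523.26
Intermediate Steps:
Z(u, b) = 9*√(5 + u) (Z(u, b) = 9*√(u + 5) = 9*√(5 + u))
-74*((-5 + Z(0, -5))*0 + √(0*(-7) + 50)) = -74*((-5 + 9*√(5 + 0))*0 + √(0*(-7) + 50)) = -74*((-5 + 9*√5)*0 + √(0 + 50)) = -74*(0 + √50) = -74*(0 + 5*√2) = -370*√2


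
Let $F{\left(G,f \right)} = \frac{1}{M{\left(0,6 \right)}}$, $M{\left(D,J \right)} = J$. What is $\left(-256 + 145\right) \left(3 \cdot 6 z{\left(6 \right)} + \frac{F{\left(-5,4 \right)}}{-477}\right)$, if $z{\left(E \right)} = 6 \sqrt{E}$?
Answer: $\frac{37}{954} - 11988 \sqrt{6} \approx -29364.0$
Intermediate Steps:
$F{\left(G,f \right)} = \frac{1}{6}$
$\left(-256 + 145\right) \left(3 \cdot 6 z{\left(6 \right)} + \frac{F{\left(-5,4 \right)}}{-477}\right) = \left(-256 + 145\right) \left(3 \cdot 6 \cdot 6 \sqrt{6} + \frac{1}{6 \left(-477\right)}\right) = - 111 \left(18 \cdot 6 \sqrt{6} + \frac{1}{6} \left(- \frac{1}{477}\right)\right) = - 111 \left(108 \sqrt{6} - \frac{1}{2862}\right) = - 111 \left(- \frac{1}{2862} + 108 \sqrt{6}\right) = \frac{37}{954} - 11988 \sqrt{6}$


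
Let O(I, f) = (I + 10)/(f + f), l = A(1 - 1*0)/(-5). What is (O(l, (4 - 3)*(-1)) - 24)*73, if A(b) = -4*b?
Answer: -10731/5 ≈ -2146.2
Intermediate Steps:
l = 4/5 (l = -4*(1 - 1*0)/(-5) = -4*(1 + 0)*(-1/5) = -4*1*(-1/5) = -4*(-1/5) = 4/5 ≈ 0.80000)
O(I, f) = (10 + I)/(2*f) (O(I, f) = (10 + I)/((2*f)) = (10 + I)*(1/(2*f)) = (10 + I)/(2*f))
(O(l, (4 - 3)*(-1)) - 24)*73 = ((10 + 4/5)/(2*(((4 - 3)*(-1)))) - 24)*73 = ((1/2)*(54/5)/(1*(-1)) - 24)*73 = ((1/2)*(54/5)/(-1) - 24)*73 = ((1/2)*(-1)*(54/5) - 24)*73 = (-27/5 - 24)*73 = -147/5*73 = -10731/5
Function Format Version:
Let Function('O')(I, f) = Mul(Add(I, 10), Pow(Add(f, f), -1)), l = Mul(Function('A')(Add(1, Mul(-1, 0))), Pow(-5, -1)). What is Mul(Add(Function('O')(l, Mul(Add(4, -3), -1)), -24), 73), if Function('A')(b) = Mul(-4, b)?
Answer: Rational(-10731, 5) ≈ -2146.2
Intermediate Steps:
l = Rational(4, 5) (l = Mul(Mul(-4, Add(1, Mul(-1, 0))), Pow(-5, -1)) = Mul(Mul(-4, Add(1, 0)), Rational(-1, 5)) = Mul(Mul(-4, 1), Rational(-1, 5)) = Mul(-4, Rational(-1, 5)) = Rational(4, 5) ≈ 0.80000)
Function('O')(I, f) = Mul(Rational(1, 2), Pow(f, -1), Add(10, I)) (Function('O')(I, f) = Mul(Add(10, I), Pow(Mul(2, f), -1)) = Mul(Add(10, I), Mul(Rational(1, 2), Pow(f, -1))) = Mul(Rational(1, 2), Pow(f, -1), Add(10, I)))
Mul(Add(Function('O')(l, Mul(Add(4, -3), -1)), -24), 73) = Mul(Add(Mul(Rational(1, 2), Pow(Mul(Add(4, -3), -1), -1), Add(10, Rational(4, 5))), -24), 73) = Mul(Add(Mul(Rational(1, 2), Pow(Mul(1, -1), -1), Rational(54, 5)), -24), 73) = Mul(Add(Mul(Rational(1, 2), Pow(-1, -1), Rational(54, 5)), -24), 73) = Mul(Add(Mul(Rational(1, 2), -1, Rational(54, 5)), -24), 73) = Mul(Add(Rational(-27, 5), -24), 73) = Mul(Rational(-147, 5), 73) = Rational(-10731, 5)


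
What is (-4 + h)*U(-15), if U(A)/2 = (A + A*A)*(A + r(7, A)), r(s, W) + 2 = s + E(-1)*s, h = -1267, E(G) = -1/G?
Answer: 1601460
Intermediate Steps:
r(s, W) = -2 + 2*s (r(s, W) = -2 + (s + (-1/(-1))*s) = -2 + (s + (-1*(-1))*s) = -2 + (s + 1*s) = -2 + (s + s) = -2 + 2*s)
U(A) = 2*(12 + A)*(A + A²) (U(A) = 2*((A + A*A)*(A + (-2 + 2*7))) = 2*((A + A²)*(A + (-2 + 14))) = 2*((A + A²)*(A + 12)) = 2*((A + A²)*(12 + A)) = 2*((12 + A)*(A + A²)) = 2*(12 + A)*(A + A²))
(-4 + h)*U(-15) = (-4 - 1267)*(2*(-15)*(12 + (-15)² + 13*(-15))) = -2542*(-15)*(12 + 225 - 195) = -2542*(-15)*42 = -1271*(-1260) = 1601460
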